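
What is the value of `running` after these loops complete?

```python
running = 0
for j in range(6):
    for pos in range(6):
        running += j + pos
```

Sum of all j+pos for j,pos in 6x6
`running` takes the values: 0 → 1 → 3 → 6 → 10 → 15 → 16 → 18 → 21 → 25 → 30 → 36 → 38 → 41 → 45 → 50 → 56 → 63 → 66 → 70 → 75 → 81 → 88 → 96 → 100 → 105 → 111 → 118 → 126 → 135 → 140 → 146 → 153 → 161 → 170 → 180

Answer: 180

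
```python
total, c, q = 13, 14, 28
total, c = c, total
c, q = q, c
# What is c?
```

Trace:
`total, c, q = 13, 14, 28` → total = 13; c = 14; q = 28
`total, c = c, total` → total = 14; c = 13
`c, q = q, c` → c = 28; q = 13
So c = 28

Answer: 28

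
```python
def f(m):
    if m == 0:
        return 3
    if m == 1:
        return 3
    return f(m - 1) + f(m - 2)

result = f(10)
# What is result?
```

Build up from base cases: f(0)=3, f(1)=3, f(2)=6, f(3)=9, f(4)=15, f(5)=24, f(6)=39, ..., f(10)=267

Answer: 267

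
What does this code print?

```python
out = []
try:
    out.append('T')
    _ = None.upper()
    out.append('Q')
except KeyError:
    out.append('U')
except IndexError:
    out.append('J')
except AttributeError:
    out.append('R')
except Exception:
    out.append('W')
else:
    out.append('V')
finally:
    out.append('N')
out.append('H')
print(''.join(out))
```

Execution trace: 'T' (try body) → 'R' (except AttributeError) → 'N' (finally) → 'H' (after the try/except). Output: TRNH

Answer: TRNH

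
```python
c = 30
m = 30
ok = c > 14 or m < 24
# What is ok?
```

Trace:
`c = 30` → c = 30
`m = 30` → m = 30
`ok = c > 14 or m < 24` → ok = True
So ok = True

Answer: True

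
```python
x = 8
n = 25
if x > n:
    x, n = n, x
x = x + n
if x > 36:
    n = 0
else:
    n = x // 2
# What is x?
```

Trace:
`x = 8` → x = 8
`n = 25` → n = 25
`if x > n: ...` → x > n is False → no variable changes
`x = x + n` → x = 33
`if x > 36: ...` → x > 36 is False, take else branch → n = 16
So x = 33

Answer: 33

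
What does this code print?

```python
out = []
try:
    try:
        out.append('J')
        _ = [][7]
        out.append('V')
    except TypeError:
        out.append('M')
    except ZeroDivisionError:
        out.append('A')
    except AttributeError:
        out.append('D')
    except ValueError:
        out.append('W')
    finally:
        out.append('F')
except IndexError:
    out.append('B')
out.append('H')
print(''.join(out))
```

Execution trace: 'J' (try body) → 'F' (finally) → 'B' (outer except IndexError) → 'H' (after the try/except). Output: JFBH

Answer: JFBH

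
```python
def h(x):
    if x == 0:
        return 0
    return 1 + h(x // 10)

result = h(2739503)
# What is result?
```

Count of digits of 2739503: 7

Answer: 7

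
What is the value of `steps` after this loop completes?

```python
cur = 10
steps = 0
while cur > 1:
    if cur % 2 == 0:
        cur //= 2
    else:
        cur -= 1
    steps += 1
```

Steps to reduce 10 to 1
`steps` takes the values: 0 → 1 → 2 → 3 → 4

Answer: 4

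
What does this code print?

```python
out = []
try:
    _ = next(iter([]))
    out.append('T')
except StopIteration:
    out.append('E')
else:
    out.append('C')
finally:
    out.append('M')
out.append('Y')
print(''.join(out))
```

Execution trace: 'E' (except StopIteration) → 'M' (finally) → 'Y' (after the try/except). Output: EMY

Answer: EMY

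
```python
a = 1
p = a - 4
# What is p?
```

Trace:
`a = 1` → a = 1
`p = a - 4` → p = -3
So p = -3

Answer: -3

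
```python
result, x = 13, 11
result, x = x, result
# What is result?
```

Trace:
`result, x = 13, 11` → result = 13; x = 11
`result, x = x, result` → result = 11; x = 13
So result = 11

Answer: 11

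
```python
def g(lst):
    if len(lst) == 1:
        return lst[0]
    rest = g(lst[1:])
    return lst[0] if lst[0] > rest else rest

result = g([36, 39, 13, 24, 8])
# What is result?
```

Recursive max over [36, 39, 13, 24, 8] = 39

Answer: 39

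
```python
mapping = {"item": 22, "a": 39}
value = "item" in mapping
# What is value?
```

Trace:
`mapping = {"item": 22, "a": 39}` → mapping = {'item': 22, 'a': 39}
`value = "item" in mapping` → value = True
So value = True

Answer: True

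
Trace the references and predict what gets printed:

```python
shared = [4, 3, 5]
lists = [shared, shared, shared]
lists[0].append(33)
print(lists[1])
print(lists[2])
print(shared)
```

Key concept: list of same reference.
Step by step:
`shared = [4, 3, 5]` → shared = [4, 3, 5]
`lists = [shared, shared, shared]` → lists = [[4, 3, 5], [4, 3, 5], [4, 3, 5]]
`lists[0].append(33)` → shared = [4, 3, 5, 33]; lists = [[4, 3, 5, 33], [4, 3, 5, 33], [4, 3, 5, 33]]
`print(lists[1])` → prints [4, 3, 5, 33]
`print(lists[2])` → prints [4, 3, 5, 33]
`print(shared)` → prints [4, 3, 5, 33]

Answer:
[4, 3, 5, 33]
[4, 3, 5, 33]
[4, 3, 5, 33]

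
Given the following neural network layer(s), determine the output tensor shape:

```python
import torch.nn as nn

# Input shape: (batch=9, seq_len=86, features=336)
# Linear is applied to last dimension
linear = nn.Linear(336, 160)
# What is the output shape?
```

Input: (9, 86, 336) -> Output: (9, 86, 160)

Answer: (9, 86, 160)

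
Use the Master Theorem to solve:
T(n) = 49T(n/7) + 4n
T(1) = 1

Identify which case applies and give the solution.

a=49, b=7, f(n)=4n. log_7(49) = 2. Since c=1 < 2, Case 1 applies: T(n) = Θ(n^log_b(a)) = O(n^2).

Answer: O(n^2) - Case 1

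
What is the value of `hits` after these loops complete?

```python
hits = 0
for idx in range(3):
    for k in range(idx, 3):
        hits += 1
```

Upper triangle: 3 + 2 + ... + 1
`hits` takes the values: 0 → 1 → 2 → 3 → 4 → 5 → 6

Answer: 6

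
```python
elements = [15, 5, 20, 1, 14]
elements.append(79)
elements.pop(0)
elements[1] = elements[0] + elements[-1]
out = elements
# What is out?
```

Trace:
`elements = [15, 5, 20, 1, 14]` → elements = [15, 5, 20, 1, 14]
`elements.append(79)` → elements = [15, 5, 20, 1, 14, 79]
`elements.pop(0)` → elements = [5, 20, 1, 14, 79]
`elements[1] = elements[0] + elements[-1]` → elements = [5, 84, 1, 14, 79]
`out = elements` → out = [5, 84, 1, 14, 79]
So out = [5, 84, 1, 14, 79]

Answer: [5, 84, 1, 14, 79]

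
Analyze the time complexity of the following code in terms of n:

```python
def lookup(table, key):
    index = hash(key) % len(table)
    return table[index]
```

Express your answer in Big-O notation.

This is Hash table lookup (average case). Time complexity: O(1).

Answer: O(1)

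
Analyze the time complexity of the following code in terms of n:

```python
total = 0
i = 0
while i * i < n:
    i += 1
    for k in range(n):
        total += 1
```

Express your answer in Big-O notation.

Each loop level contributes: √n × n. Multiplying the contributions gives O(n√n).

Answer: O(n√n)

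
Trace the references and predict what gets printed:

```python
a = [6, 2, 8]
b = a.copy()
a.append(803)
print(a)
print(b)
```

Key concept: list.copy() creates independent copy.
Step by step:
`a = [6, 2, 8]` → a = [6, 2, 8]
`b = a.copy()` → b = [6, 2, 8]
`a.append(803)` → a = [6, 2, 8, 803]
`print(a)` → prints [6, 2, 8, 803]
`print(b)` → prints [6, 2, 8]

Answer:
[6, 2, 8, 803]
[6, 2, 8]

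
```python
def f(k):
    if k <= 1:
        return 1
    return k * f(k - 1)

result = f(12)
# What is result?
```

f(12) = 12 * 11 * 10 * 9 * 8 * 7 * 6 * 5 * 4 * 3 * 2 * 1 = 479001600

Answer: 479001600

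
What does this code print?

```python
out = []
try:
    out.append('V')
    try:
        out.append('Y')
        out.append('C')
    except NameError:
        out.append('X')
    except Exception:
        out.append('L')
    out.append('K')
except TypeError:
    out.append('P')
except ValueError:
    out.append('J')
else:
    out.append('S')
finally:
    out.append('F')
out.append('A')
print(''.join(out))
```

Execution trace: 'V' (try body) → 'Y' (inner try body) → 'C' (inner try body, no exception) → 'K' (try body, no exception) → 'S' (else) → 'F' (finally) → 'A' (after the try/except). Output: VYCKSFA

Answer: VYCKSFA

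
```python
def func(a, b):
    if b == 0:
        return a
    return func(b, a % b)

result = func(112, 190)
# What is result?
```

func(112, 190) -> func(190, 112) -> func(112, 78) -> func(78, 34) -> func(34, 10) -> func(10, 4) -> func(4, 2) -> func(2, 0) -> 2

Answer: 2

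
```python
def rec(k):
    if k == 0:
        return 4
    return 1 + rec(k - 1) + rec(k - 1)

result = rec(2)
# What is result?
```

rec(k) = 1 + 2·rec(k-1), rec(0)=4. Closed form: (4+1)·2^2 - 1 = 19.

Answer: 19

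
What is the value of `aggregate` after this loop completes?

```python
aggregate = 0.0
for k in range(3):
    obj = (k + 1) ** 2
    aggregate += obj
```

Sum of squared losses 1² + 2² + ... + 3²
`aggregate` takes the values: 0.0 → 1.0 → 5.0 → 14.0

Answer: 14.0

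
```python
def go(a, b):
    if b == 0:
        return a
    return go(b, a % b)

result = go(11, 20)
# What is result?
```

go(11, 20) -> go(20, 11) -> go(11, 9) -> go(9, 2) -> go(2, 1) -> go(1, 0) -> 1

Answer: 1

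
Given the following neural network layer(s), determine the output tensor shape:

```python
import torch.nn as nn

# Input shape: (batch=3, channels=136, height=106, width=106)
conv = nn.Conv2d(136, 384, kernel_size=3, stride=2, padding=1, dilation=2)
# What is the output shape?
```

Input: (3, 136, 106, 106) -> Output: (3, 384, 52, 52)

Answer: (3, 384, 52, 52)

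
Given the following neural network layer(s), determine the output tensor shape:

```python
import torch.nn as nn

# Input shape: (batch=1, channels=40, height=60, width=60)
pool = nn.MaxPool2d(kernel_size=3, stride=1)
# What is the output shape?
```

Input: (1, 40, 60, 60) -> Output: (1, 40, 58, 58)

Answer: (1, 40, 58, 58)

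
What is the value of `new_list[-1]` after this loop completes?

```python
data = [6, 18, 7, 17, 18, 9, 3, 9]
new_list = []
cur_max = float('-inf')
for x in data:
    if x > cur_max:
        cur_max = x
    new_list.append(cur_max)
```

Running max ends at 18
`new_list` takes the values: [] → [6] → [6, 18] → [6, 18, 18] → [6, 18, 18, 18] → [6, 18, 18, 18, 18] → [6, 18, 18, 18, 18, 18] → [6, 18, 18, 18, 18, 18, 18] → [6, 18, 18, 18, 18, 18, 18, 18]
So `new_list[-1]` = 18

Answer: 18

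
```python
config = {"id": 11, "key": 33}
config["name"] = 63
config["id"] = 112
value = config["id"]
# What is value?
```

Trace:
`config = {"id": 11, "key": 33}` → config = {'id': 11, 'key': 33}
`config["name"] = 63` → config = {'id': 11, 'key': 33, 'name': 63}
`config["id"] = 112` → config = {'id': 112, 'key': 33, 'name': 63}
`value = config["id"]` → value = 112
So value = 112

Answer: 112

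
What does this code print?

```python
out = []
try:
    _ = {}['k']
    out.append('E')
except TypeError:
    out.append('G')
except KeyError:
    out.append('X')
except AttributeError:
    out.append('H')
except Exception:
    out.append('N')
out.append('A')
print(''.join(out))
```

Execution trace: 'X' (except KeyError) → 'A' (after the try/except). Output: XA

Answer: XA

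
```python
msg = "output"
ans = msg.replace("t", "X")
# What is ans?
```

Trace:
`msg = "output"` → msg = 'output'
`ans = msg.replace("t", "X")` → ans = 'ouXpuX'
So ans = 'ouXpuX'

Answer: 'ouXpuX'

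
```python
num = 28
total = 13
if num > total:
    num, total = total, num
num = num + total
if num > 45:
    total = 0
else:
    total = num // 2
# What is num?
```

Trace:
`num = 28` → num = 28
`total = 13` → total = 13
`if num > total: ...` → num > total is True → num = 13; total = 28
`num = num + total` → num = 41
`if num > 45: ...` → num > 45 is False, take else branch → total = 20
So num = 41

Answer: 41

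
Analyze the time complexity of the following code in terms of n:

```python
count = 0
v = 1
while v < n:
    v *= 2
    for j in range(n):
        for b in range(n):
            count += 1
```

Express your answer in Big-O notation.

Each loop level contributes: log n × n × n. Multiplying the contributions gives O(n^2 log n).

Answer: O(n^2 log n)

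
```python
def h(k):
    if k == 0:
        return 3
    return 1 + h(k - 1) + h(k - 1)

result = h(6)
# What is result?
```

h(k) = 1 + 2·h(k-1), h(0)=3. Closed form: (3+1)·2^6 - 1 = 255.

Answer: 255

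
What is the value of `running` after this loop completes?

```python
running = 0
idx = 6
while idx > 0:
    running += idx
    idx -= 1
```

Sum 6 down to 1
`running` takes the values: 0 → 6 → 11 → 15 → 18 → 20 → 21

Answer: 21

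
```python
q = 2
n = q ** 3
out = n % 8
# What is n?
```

Trace:
`q = 2` → q = 2
`n = q ** 3` → n = 8
`out = n % 8` → out = 0
So n = 8

Answer: 8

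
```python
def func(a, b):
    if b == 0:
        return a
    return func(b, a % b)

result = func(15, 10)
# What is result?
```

func(15, 10) -> func(10, 5) -> func(5, 0) -> 5

Answer: 5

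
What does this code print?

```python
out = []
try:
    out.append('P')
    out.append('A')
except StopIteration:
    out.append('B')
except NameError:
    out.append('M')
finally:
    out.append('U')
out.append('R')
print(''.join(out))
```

Execution trace: 'P' (try body) → 'A' (try body, no exception) → 'U' (finally) → 'R' (after the try/except). Output: PAUR

Answer: PAUR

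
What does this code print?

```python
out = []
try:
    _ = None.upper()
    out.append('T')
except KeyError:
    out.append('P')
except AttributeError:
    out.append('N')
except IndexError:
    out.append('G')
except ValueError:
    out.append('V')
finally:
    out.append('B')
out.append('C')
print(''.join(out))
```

Execution trace: 'N' (except AttributeError) → 'B' (finally) → 'C' (after the try/except). Output: NBC

Answer: NBC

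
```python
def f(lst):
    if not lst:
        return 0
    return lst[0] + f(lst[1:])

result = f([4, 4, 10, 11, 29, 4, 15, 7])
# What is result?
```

4 + 4 + 10 + 11 + 29 + 4 + 15 + 7 + 0 = 84

Answer: 84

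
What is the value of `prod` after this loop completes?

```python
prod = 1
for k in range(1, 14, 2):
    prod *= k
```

Product of 1, 3, 5, ... up to 13
`prod` takes the values: 1 → 3 → 15 → 105 → 945 → 10395 → 135135

Answer: 135135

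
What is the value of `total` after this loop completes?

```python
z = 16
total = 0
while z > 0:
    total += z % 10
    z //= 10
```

Sum digits of 16
`total` takes the values: 0 → 6 → 7

Answer: 7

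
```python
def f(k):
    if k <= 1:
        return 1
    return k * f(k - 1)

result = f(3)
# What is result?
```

f(3) = 3 * 2 * 1 = 6

Answer: 6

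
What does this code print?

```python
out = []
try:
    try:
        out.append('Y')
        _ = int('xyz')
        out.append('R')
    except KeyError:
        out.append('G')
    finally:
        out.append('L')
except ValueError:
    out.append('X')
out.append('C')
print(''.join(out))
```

Execution trace: 'Y' (inner try body) → 'L' (inner finally) → 'X' (outer except ValueError) → 'C' (after the try/except). Output: YLXC

Answer: YLXC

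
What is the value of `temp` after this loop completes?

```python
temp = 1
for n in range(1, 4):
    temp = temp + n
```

Start at 1, add 1 through 3
`temp` takes the values: 1 → 2 → 4 → 7

Answer: 7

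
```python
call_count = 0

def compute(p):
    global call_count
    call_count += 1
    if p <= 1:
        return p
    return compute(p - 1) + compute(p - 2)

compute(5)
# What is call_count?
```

Calls(p) = 1 + Calls(p-1) + Calls(p-2); Calls(0)=Calls(1)=1. For p=5 this gives 15.

Answer: 15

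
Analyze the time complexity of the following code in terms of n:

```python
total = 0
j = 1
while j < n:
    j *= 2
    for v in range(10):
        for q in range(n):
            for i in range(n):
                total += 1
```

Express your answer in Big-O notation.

Each loop level contributes: log n × 1 × n × n. Multiplying the contributions gives O(n^2 log n).

Answer: O(n^2 log n)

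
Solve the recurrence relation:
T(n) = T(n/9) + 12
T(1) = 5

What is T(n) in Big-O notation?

Each step divides n by 9 and adds 12. After log_9(n) steps we reach T(1)=5. So T(n) = 12·log_9(n) + 5 = O(log n).

Answer: O(log n)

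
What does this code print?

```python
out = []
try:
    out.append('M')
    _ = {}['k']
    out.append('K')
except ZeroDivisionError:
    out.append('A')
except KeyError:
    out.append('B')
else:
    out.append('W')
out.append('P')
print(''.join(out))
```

Execution trace: 'M' (try body) → 'B' (except KeyError) → 'P' (after the try/except). Output: MBP

Answer: MBP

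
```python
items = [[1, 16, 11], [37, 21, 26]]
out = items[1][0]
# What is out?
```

Trace:
`items = [[1, 16, 11], [37, 21, 26]]` → items = [[1, 16, 11], [37, 21, 26]]
`out = items[1][0]` → out = 37
So out = 37

Answer: 37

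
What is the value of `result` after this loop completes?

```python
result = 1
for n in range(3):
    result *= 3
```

3^3 = 27
`result` takes the values: 1 → 3 → 9 → 27

Answer: 27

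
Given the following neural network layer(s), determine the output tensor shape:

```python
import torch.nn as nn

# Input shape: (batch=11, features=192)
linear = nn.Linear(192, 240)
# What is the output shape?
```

Input: (11, 192) -> Output: (11, 240)

Answer: (11, 240)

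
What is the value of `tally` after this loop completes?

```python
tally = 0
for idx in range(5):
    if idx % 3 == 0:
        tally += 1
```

Count numbers divisible by 3 in range(5)
`tally` takes the values: 0 → 1 → 2

Answer: 2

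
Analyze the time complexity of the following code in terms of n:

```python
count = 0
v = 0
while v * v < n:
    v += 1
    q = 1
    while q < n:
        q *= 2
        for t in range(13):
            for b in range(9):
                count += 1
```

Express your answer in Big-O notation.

Each loop level contributes: √n × log n × 1 × 1. Multiplying the contributions gives O(√n log n).

Answer: O(√n log n)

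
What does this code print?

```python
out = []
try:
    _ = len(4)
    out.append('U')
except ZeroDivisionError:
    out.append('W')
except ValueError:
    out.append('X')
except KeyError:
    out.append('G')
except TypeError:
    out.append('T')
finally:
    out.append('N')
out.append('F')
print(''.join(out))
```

Execution trace: 'T' (except TypeError) → 'N' (finally) → 'F' (after the try/except). Output: TNF

Answer: TNF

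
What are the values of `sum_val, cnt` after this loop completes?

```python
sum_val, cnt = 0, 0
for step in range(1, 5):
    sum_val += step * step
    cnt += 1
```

Sum of squares and count
`sum_val, cnt` takes the values: (0, 0) → (1, 0) → (1, 1) → (5, 1) → (5, 2) → (14, 2) → (14, 3) → (30, 3) → (30, 4)

Answer: 30, 4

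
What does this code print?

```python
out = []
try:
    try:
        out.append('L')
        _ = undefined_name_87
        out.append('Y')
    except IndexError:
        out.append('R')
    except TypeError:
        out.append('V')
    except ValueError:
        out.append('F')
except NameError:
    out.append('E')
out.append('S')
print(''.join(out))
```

Execution trace: 'L' (try body) → 'E' (outer except NameError) → 'S' (after the try/except). Output: LES

Answer: LES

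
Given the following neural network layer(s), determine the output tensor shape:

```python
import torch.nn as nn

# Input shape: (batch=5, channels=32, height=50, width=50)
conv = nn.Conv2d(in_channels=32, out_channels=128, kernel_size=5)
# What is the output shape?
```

Input: (5, 32, 50, 50) -> Output: (5, 128, 46, 46)

Answer: (5, 128, 46, 46)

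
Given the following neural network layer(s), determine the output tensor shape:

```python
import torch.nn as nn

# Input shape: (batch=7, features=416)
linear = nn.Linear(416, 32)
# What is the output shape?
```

Input: (7, 416) -> Output: (7, 32)

Answer: (7, 32)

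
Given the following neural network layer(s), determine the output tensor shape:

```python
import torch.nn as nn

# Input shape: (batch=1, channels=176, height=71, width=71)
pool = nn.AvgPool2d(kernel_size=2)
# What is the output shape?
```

Input: (1, 176, 71, 71) -> Output: (1, 176, 35, 35)

Answer: (1, 176, 35, 35)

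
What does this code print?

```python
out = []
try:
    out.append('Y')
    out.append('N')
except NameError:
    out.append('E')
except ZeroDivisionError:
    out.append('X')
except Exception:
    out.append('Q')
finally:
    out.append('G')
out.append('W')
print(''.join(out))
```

Execution trace: 'Y' (try body) → 'N' (try body, no exception) → 'G' (finally) → 'W' (after the try/except). Output: YNGW

Answer: YNGW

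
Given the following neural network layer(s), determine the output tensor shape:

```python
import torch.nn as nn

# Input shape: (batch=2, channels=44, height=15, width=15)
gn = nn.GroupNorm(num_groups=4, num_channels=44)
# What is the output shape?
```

Input: (2, 44, 15, 15) -> Output: (2, 44, 15, 15)

Answer: (2, 44, 15, 15)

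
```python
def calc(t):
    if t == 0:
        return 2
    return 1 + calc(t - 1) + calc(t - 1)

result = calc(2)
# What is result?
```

calc(t) = 1 + 2·calc(t-1), calc(0)=2. Closed form: (2+1)·2^2 - 1 = 11.

Answer: 11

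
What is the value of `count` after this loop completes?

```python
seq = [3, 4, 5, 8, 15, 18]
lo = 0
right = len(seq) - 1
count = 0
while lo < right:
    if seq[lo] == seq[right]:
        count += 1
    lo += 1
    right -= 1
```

Count matching pairs from ends
`count` takes the values: 0

Answer: 0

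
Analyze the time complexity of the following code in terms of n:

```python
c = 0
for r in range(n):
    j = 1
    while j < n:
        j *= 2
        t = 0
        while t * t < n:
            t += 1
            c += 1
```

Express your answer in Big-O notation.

Each loop level contributes: n × log n × √n. Multiplying the contributions gives O(n√n log n).

Answer: O(n√n log n)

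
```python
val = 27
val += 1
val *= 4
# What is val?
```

Trace:
`val = 27` → val = 27
`val += 1` → val = 28
`val *= 4` → val = 112
So val = 112

Answer: 112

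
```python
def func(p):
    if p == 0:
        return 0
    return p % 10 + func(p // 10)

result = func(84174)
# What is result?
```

Sum of digits of 84174: 4 + 7 + 1 + 4 + 8 = 24

Answer: 24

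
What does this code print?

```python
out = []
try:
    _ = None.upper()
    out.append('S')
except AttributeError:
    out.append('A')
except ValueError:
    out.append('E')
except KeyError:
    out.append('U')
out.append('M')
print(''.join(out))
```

Execution trace: 'A' (except AttributeError) → 'M' (after the try/except). Output: AM

Answer: AM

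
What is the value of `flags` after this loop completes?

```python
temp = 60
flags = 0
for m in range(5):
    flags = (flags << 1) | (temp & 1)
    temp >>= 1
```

Reverse lowest 5 bits of 60
`flags` takes the values: 0 → 1 → 3 → 7

Answer: 7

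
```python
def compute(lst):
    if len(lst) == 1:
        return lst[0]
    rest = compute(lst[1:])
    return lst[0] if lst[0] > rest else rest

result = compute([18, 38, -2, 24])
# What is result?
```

Recursive max over [18, 38, -2, 24] = 38

Answer: 38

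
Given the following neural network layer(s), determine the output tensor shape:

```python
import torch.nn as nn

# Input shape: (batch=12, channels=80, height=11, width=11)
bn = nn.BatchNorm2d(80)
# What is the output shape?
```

Input: (12, 80, 11, 11) -> Output: (12, 80, 11, 11)

Answer: (12, 80, 11, 11)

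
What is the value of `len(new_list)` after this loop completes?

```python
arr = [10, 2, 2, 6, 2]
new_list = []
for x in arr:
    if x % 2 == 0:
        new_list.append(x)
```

Count even numbers in [10, 2, 2, 6, 2]
`new_list` takes the values: [] → [10] → [10, 2] → [10, 2, 2] → [10, 2, 2, 6] → [10, 2, 2, 6, 2]
So `len(new_list)` = 5

Answer: 5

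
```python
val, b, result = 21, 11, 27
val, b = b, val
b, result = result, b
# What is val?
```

Trace:
`val, b, result = 21, 11, 27` → val = 21; b = 11; result = 27
`val, b = b, val` → val = 11; b = 21
`b, result = result, b` → b = 27; result = 21
So val = 11

Answer: 11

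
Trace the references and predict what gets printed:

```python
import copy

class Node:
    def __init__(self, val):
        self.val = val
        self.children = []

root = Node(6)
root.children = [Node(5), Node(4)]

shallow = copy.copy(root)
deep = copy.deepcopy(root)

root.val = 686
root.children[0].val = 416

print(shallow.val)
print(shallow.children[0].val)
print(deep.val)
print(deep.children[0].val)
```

Key concept: deep copy with custom objects.
Step by step:
`root = Node(6)` → root = Node(val=6, children=[])
`root.children = [Node(5), Node(4)]` → root = Node(val=6, children=[Node(val=5, children=[]), Node(val=4, children=[])])
`shallow = copy.copy(root)` → shallow = Node(val=6, children=[Node(val=5, children=[]), Node(val=4, children=[])])
`deep = copy.deepcopy(root)` → deep = Node(val=6, children=[Node(val=5, children=[]), Node(val=4, children=[])])
`root.val = 686` → root = Node(val=686, children=[Node(val=5, children=[]), Node(val=4, children=[])])
`root.children[0].val = 416` → root = Node(val=686, children=[Node(val=416, children=[]), Node(val=4, children=[])]); shallow = Node(val=6, children=[Node(val=416, children=[]), Node(val=4, children=[])])
`print(shallow.val)` → prints 6
`print(shallow.children[0].val)` → prints 416
`print(deep.val)` → prints 6
`print(deep.children[0].val)` → prints 5

Answer:
6
416
6
5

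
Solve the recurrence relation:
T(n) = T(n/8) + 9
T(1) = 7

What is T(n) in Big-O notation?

Each step divides n by 8 and adds 9. After log_8(n) steps we reach T(1)=7. So T(n) = 9·log_8(n) + 7 = O(log n).

Answer: O(log n)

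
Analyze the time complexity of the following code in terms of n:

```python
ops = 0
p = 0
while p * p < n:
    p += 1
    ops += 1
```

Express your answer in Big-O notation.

Each loop level contributes: √n. Multiplying the contributions gives O(√n).

Answer: O(√n)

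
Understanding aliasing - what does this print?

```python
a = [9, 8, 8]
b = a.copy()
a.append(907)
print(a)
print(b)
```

Key concept: list.copy() creates independent copy.
Step by step:
`a = [9, 8, 8]` → a = [9, 8, 8]
`b = a.copy()` → b = [9, 8, 8]
`a.append(907)` → a = [9, 8, 8, 907]
`print(a)` → prints [9, 8, 8, 907]
`print(b)` → prints [9, 8, 8]

Answer:
[9, 8, 8, 907]
[9, 8, 8]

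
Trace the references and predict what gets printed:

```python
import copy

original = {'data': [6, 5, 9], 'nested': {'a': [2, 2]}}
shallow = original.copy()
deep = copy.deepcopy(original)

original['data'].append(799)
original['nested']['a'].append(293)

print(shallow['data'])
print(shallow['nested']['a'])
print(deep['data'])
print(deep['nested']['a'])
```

Key concept: comparing shallow vs deep copy.
Step by step:
`original = {'data': [6, 5, 9], 'nested': {'a': [2, 2]}}` → original = {'data': [6, 5, 9], 'nested': {'a': [2, 2]}}
`shallow = original.copy()` → shallow = {'data': [6, 5, 9], 'nested': {'a': [2, 2]}}
`deep = copy.deepcopy(original)` → deep = {'data': [6, 5, 9], 'nested': {'a': [2, 2]}}
`original['data'].append(799)` → original = {'data': [6, 5, 9, 799], 'nested': {'a': [2, 2]}}; shallow = {'data': [6, 5, 9, 799], 'nested': {'a': [2, 2]}}
`original['nested']['a'].append(293)` → original = {'data': [6, 5, 9, 799], 'nested': {'a': [2, 2, 293]}}; shallow = {'data': [6, 5, 9, 799], 'nested': {'a': [2, 2, 293]}}
`print(shallow['data'])` → prints [6, 5, 9, 799]
`print(shallow['nested']['a'])` → prints [2, 2, 293]
`print(deep['data'])` → prints [6, 5, 9]
`print(deep['nested']['a'])` → prints [2, 2]

Answer:
[6, 5, 9, 799]
[2, 2, 293]
[6, 5, 9]
[2, 2]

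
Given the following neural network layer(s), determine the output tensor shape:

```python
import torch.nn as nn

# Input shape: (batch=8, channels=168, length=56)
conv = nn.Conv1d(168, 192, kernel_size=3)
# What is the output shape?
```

Input: (8, 168, 56) -> Output: (8, 192, 54)

Answer: (8, 192, 54)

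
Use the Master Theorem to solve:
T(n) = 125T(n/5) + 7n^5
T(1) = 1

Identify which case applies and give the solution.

a=125, b=5, f(n)=7n^5. log_5(125) = 3. Since c=5 > 3 and the regularity condition holds (125(n/5)^5 = (125/5^5)n^5 with 125/5^5 < 1), Case 3 applies: T(n) = Θ(f(n)) = O(n^5).

Answer: O(n^5) - Case 3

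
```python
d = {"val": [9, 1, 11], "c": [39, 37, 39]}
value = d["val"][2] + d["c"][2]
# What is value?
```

Trace:
`d = {"val": [9, 1, 11], "c": [39, 37, 39]}` → d = {'val': [9, 1, 11], 'c': [39, 37, 39]}
`value = d["val"][2] + d["c"][2]` → value = 50
So value = 50

Answer: 50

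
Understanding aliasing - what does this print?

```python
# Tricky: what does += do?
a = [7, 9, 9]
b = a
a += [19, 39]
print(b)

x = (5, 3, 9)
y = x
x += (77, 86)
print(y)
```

Key concept: += behavior differs for mutable vs immutable.
Step by step:
`a = [7, 9, 9]` → a = [7, 9, 9]
`b = a` → b = [7, 9, 9] (same object as a)
`a += [19, 39]` → a = [7, 9, 9, 19, 39] (same object as b); b = [7, 9, 9, 19, 39] (same object as a)
`print(b)` → prints [7, 9, 9, 19, 39]
`x = (5, 3, 9)` → x = (5, 3, 9)
`y = x` → y = (5, 3, 9)
`x += (77, 86)` → x = (5, 3, 9, 77, 86)
`print(y)` → prints (5, 3, 9)

Answer:
[7, 9, 9, 19, 39]
(5, 3, 9)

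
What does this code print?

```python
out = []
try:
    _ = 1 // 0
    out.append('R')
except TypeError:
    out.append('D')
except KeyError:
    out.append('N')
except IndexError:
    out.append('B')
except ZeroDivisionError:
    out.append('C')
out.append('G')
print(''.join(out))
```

Execution trace: 'C' (except ZeroDivisionError) → 'G' (after the try/except). Output: CG

Answer: CG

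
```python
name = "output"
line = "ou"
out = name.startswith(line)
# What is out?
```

Trace:
`name = "output"` → name = 'output'
`line = "ou"` → line = 'ou'
`out = name.startswith(line)` → out = True
So out = True

Answer: True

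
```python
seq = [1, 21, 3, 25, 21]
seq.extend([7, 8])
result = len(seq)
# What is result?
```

Trace:
`seq = [1, 21, 3, 25, 21]` → seq = [1, 21, 3, 25, 21]
`seq.extend([7, 8])` → seq = [1, 21, 3, 25, 21, 7, 8]
`result = len(seq)` → result = 7
So result = 7

Answer: 7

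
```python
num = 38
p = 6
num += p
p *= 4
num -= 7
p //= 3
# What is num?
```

Trace:
`num = 38` → num = 38
`p = 6` → p = 6
`num += p` → num = 44
`p *= 4` → p = 24
`num -= 7` → num = 37
`p //= 3` → p = 8
So num = 37

Answer: 37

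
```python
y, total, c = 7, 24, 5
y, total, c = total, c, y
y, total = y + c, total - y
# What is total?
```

Trace:
`y, total, c = 7, 24, 5` → y = 7; total = 24; c = 5
`y, total, c = total, c, y` → y = 24; total = 5; c = 7
`y, total = y + c, total - y` → y = 31; total = -19
So total = -19

Answer: -19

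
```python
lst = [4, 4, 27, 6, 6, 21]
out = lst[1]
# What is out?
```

Trace:
`lst = [4, 4, 27, 6, 6, 21]` → lst = [4, 4, 27, 6, 6, 21]
`out = lst[1]` → out = 4
So out = 4

Answer: 4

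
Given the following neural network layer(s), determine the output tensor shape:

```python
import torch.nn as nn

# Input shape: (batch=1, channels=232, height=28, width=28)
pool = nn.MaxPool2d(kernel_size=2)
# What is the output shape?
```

Input: (1, 232, 28, 28) -> Output: (1, 232, 14, 14)

Answer: (1, 232, 14, 14)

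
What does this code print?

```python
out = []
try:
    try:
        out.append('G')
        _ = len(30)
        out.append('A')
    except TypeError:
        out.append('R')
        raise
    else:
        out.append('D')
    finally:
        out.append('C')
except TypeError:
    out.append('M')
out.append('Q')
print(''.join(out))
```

Execution trace: 'G' (inner try body) → 'R' (inner except TypeError) → 'C' (inner finally) → 'M' (outer except TypeError) → 'Q' (after the try/except). Output: GRCMQ

Answer: GRCMQ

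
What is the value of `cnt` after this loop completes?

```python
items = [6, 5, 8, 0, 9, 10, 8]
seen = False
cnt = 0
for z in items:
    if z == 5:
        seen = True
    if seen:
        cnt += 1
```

Count elements after first 5 in [6, 5, 8, 0, 9, 10, 8]
`cnt` takes the values: 0 → 1 → 2 → 3 → 4 → 5 → 6

Answer: 6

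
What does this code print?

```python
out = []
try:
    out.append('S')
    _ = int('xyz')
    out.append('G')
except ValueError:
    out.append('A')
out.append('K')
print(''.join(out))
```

Execution trace: 'S' (try body) → 'A' (except ValueError) → 'K' (after the try/except). Output: SAK

Answer: SAK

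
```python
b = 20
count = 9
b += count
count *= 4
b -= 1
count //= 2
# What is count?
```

Trace:
`b = 20` → b = 20
`count = 9` → count = 9
`b += count` → b = 29
`count *= 4` → count = 36
`b -= 1` → b = 28
`count //= 2` → count = 18
So count = 18

Answer: 18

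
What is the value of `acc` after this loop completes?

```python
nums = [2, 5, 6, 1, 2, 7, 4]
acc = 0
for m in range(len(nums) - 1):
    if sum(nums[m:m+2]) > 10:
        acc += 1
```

Count windows with sum > 10
`acc` takes the values: 0 → 1 → 2

Answer: 2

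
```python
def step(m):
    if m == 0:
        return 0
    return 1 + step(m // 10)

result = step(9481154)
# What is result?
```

Count of digits of 9481154: 7

Answer: 7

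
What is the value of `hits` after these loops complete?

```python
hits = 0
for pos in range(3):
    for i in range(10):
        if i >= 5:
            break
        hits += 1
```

Inner breaks at 5, outer runs 3 times
`hits` takes the values: 0 → 1 → 2 → 3 → 4 → 5 → 6 → 7 → 8 → 9 → 10 → 11 → 12 → 13 → 14 → 15

Answer: 15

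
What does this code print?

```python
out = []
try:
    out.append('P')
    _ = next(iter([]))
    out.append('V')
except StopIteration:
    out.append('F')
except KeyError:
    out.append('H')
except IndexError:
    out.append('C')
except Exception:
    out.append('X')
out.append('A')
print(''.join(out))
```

Execution trace: 'P' (try body) → 'F' (except StopIteration) → 'A' (after the try/except). Output: PFA

Answer: PFA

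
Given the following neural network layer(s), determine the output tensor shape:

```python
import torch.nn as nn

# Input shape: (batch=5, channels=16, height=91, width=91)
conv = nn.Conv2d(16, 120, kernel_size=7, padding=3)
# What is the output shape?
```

Input: (5, 16, 91, 91) -> Output: (5, 120, 91, 91)

Answer: (5, 120, 91, 91)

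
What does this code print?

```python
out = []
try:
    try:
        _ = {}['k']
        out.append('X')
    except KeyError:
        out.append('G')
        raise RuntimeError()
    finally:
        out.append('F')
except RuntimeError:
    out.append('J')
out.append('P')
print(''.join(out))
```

Execution trace: 'G' (inner except KeyError) → 'F' (inner finally) → 'J' (outer except RuntimeError) → 'P' (after the try/except). Output: GFJP

Answer: GFJP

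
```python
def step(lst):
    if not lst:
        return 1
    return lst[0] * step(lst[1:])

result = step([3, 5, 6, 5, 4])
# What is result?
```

Product over [3, 5, 6, 5, 4] = 3 * 5 * 6 * 5 * 4 = 1800

Answer: 1800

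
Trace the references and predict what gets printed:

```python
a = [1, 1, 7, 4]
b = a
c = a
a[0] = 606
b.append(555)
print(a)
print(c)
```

Key concept: multiple aliases.
Step by step:
`a = [1, 1, 7, 4]` → a = [1, 1, 7, 4]
`b = a` → b = [1, 1, 7, 4] (same object as a)
`c = a` → c = [1, 1, 7, 4] (same object as a, b)
`a[0] = 606` → a = [606, 1, 7, 4] (same object as b, c); b = [606, 1, 7, 4] (same object as a, c); c = [606, 1, 7, 4] (same object as a, b)
`b.append(555)` → a = [606, 1, 7, 4, 555] (same object as b, c); b = [606, 1, 7, 4, 555] (same object as a, c); c = [606, 1, 7, 4, 555] (same object as a, b)
`print(a)` → prints [606, 1, 7, 4, 555]
`print(c)` → prints [606, 1, 7, 4, 555]

Answer:
[606, 1, 7, 4, 555]
[606, 1, 7, 4, 555]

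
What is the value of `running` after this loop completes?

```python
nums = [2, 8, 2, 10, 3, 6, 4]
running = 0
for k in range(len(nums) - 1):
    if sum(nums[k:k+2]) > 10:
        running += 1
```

Count windows with sum > 10
`running` takes the values: 0 → 1 → 2

Answer: 2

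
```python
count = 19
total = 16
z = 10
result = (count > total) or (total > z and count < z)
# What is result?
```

Trace:
`count = 19` → count = 19
`total = 16` → total = 16
`z = 10` → z = 10
`result = (count > total) or (total > z and count < z)` → result = True
So result = True

Answer: True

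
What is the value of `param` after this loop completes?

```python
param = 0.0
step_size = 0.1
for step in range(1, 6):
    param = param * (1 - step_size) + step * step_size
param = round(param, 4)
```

Moving average with lr=0.1
`param` takes the values: 0.0 → 0.1 → 0.29 → 0.561 → 0.9049 → 1.31441 → 1.3144

Answer: 1.3144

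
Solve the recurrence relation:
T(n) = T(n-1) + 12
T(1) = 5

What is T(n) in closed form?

Unrolling: T(n) = T(1) + 12·(n-1) = 5 + 12(n-1) = 12n - 7.

Answer: T(n) = 12n - 7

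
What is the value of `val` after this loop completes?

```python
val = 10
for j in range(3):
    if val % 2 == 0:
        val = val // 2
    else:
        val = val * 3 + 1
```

Collatz-style transformation from 10
`val` takes the values: 10 → 5 → 16 → 8

Answer: 8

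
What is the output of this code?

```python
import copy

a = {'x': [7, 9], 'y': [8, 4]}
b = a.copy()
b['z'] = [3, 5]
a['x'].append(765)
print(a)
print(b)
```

Key concept: shallow copy of dict with mutable values.
Step by step:
`a = {'x': [7, 9], 'y': [8, 4]}` → a = {'x': [7, 9], 'y': [8, 4]}
`b = a.copy()` → b = {'x': [7, 9], 'y': [8, 4]}
`b['z'] = [3, 5]` → b = {'x': [7, 9], 'y': [8, 4], 'z': [3, 5]}
`a['x'].append(765)` → a = {'x': [7, 9, 765], 'y': [8, 4]}; b = {'x': [7, 9, 765], 'y': [8, 4], 'z': [3, 5]}
`print(a)` → prints {'x': [7, 9, 765], 'y': [8, 4]}
`print(b)` → prints {'x': [7, 9, 765], 'y': [8, 4], 'z': [3, 5]}

Answer:
{'x': [7, 9, 765], 'y': [8, 4]}
{'x': [7, 9, 765], 'y': [8, 4], 'z': [3, 5]}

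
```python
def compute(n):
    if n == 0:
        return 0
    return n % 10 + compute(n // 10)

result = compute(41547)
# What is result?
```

Sum of digits of 41547: 7 + 4 + 5 + 1 + 4 = 21

Answer: 21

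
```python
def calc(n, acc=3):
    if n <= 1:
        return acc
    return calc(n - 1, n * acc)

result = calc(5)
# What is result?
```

Accumulator trace (n, acc): (5, 3) -> (4, 15) -> (3, 60) -> (2, 180) -> (1, 360) -> return 360

Answer: 360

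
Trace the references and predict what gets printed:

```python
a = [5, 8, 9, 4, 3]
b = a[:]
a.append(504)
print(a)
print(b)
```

Key concept: slice [:] creates copy.
Step by step:
`a = [5, 8, 9, 4, 3]` → a = [5, 8, 9, 4, 3]
`b = a[:]` → b = [5, 8, 9, 4, 3]
`a.append(504)` → a = [5, 8, 9, 4, 3, 504]
`print(a)` → prints [5, 8, 9, 4, 3, 504]
`print(b)` → prints [5, 8, 9, 4, 3]

Answer:
[5, 8, 9, 4, 3, 504]
[5, 8, 9, 4, 3]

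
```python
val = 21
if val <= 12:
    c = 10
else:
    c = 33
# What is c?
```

Trace:
`val = 21` → val = 21
`if val <= 12: ...` → val <= 12 is False, take else branch → c = 33
So c = 33

Answer: 33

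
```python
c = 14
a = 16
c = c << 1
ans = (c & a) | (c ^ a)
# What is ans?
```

Trace:
`c = 14` → c = 14
`a = 16` → a = 16
`c = c << 1` → c = 28
`ans = (c & a) | (c ^ a)` → ans = 28
So ans = 28

Answer: 28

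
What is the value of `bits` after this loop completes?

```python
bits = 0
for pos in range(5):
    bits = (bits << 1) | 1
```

Build 5 consecutive 1-bits: 0b11111
`bits` takes the values: 0 → 1 → 3 → 7 → 15 → 31

Answer: 31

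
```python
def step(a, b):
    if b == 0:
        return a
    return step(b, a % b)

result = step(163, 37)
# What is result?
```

step(163, 37) -> step(37, 15) -> step(15, 7) -> step(7, 1) -> step(1, 0) -> 1

Answer: 1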